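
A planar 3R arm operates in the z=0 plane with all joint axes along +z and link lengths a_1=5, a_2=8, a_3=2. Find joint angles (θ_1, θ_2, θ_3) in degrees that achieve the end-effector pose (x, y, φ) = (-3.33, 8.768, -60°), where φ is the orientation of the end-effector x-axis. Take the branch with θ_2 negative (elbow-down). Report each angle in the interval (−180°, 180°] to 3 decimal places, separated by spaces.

wrist centre = target − a_3·(cos φ, sin φ) = (-4.3300, 10.5001)
cos θ_2 = (129.0000−5²−8²)/(2·5·8) = 0.5000; θ_2 = -60.0000° (elbow-down)
β = atan2(10.5001,-4.3300) = 112.4102°; ψ = atan2(-6.9282,9.0000) = -37.5891°
θ_1 = β − ψ = 149.9993°
θ_3 = φ − θ_1 − θ_2 = -149.9993° (wrapped to (-180°,180°])

149.999 -60.000 -149.999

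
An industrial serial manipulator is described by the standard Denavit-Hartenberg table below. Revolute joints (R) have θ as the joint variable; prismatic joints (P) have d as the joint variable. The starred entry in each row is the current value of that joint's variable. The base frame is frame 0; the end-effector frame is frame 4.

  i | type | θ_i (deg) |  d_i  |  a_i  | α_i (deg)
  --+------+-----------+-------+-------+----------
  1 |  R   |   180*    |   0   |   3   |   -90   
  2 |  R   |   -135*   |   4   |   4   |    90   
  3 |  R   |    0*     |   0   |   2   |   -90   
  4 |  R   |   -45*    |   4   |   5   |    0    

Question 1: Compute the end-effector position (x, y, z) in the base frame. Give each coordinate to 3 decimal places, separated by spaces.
6.243 -8.000 4.243

after link 1: o_1 = (-3.0000, 0.0000, 0.0000)
after link 2: o_2 = (-0.1716, -4.0000, 2.8284)
after link 3: o_3 = (1.2426, -4.0000, 4.2426)
after link 4: o_4 = (6.2426, -8.0000, 4.2426)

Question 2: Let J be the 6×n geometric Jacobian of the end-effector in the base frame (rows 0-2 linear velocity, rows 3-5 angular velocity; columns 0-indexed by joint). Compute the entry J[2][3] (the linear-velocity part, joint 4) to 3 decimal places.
5.000

axis z_3 = (-0.0000,-1.0000,0.0000); lever o_n−o_3 = (5.0000,-4.0000,0.0000)
cross product → J_v[:, 3] = (-0.0000,0.0000,5.0000)
J_ω[:, 3] = z_3
entry J[2][3] = 5.0000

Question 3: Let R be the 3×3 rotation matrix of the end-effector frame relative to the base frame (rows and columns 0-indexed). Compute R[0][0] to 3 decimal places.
End-effector x-axis (col 0 of R) = (1.0000,-0.0000,0.0000)
R[0][0] = 1.0000

1.000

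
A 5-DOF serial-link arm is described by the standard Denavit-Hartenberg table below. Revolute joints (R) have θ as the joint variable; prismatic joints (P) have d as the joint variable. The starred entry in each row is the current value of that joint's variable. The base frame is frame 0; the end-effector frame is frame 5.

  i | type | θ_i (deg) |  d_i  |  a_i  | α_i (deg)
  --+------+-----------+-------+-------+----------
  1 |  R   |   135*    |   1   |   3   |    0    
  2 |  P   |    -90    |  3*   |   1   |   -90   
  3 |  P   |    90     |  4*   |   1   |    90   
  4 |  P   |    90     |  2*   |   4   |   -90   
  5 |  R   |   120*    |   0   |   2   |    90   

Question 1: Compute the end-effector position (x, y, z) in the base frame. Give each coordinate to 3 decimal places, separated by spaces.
after link 1: o_1 = (-2.1213, 2.1213, 1.0000)
after link 2: o_2 = (-1.4142, 2.8284, 4.0000)
after link 3: o_3 = (-4.2426, 5.6569, 3.0000)
after link 4: o_4 = (-5.6569, 9.8995, 3.0000)
after link 5: o_5 = (-6.1745, 7.9676, 3.0000)

-6.174 7.968 3.000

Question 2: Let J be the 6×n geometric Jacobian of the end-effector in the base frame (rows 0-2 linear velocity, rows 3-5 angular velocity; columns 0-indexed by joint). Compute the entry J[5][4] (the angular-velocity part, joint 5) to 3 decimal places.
axis z_4 = (0.0000,0.0000,1.0000); lever o_n−o_4 = (-0.5176,-1.9319,0.0000)
cross product → J_v[:, 4] = (1.9319,-0.5176,0.0000)
J_ω[:, 4] = z_4
entry J[5][4] = 1.0000

1.000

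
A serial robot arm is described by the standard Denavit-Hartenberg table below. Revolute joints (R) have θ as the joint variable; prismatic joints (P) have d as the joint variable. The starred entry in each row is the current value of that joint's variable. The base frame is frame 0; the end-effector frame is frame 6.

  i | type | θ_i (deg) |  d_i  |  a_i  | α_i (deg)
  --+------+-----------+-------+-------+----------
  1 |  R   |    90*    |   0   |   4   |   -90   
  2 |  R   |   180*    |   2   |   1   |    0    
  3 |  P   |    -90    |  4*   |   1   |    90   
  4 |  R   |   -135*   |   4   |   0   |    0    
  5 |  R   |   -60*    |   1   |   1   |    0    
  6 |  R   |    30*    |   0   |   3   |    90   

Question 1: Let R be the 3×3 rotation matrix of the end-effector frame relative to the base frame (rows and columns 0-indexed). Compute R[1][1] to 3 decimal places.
1.000

End-effector y-axis (col 1 of R) = (0.0000,1.0000,0.0000)
R[1][1] = 1.0000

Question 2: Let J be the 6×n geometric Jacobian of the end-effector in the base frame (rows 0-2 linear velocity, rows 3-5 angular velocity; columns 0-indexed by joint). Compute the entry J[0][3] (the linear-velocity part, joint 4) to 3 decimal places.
3.864

axis z_3 = (0.0000,1.0000,0.0000); lever o_n−o_3 = (0.5176,5.0000,3.8637)
cross product → J_v[:, 3] = (3.8637,0.0000,-0.5176)
J_ω[:, 3] = z_3
entry J[0][3] = 3.8637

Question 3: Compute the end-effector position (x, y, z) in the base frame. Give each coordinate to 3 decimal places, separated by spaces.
after link 1: o_1 = (0.0000, 4.0000, 0.0000)
after link 2: o_2 = (-2.0000, 3.0000, 0.0000)
after link 3: o_3 = (-6.0000, 3.0000, -1.0000)
after link 4: o_4 = (-6.0000, 7.0000, -1.0000)
after link 5: o_5 = (-6.2588, 8.0000, -0.0341)
after link 6: o_6 = (-5.4824, 8.0000, 2.8637)

-5.482 8.000 2.864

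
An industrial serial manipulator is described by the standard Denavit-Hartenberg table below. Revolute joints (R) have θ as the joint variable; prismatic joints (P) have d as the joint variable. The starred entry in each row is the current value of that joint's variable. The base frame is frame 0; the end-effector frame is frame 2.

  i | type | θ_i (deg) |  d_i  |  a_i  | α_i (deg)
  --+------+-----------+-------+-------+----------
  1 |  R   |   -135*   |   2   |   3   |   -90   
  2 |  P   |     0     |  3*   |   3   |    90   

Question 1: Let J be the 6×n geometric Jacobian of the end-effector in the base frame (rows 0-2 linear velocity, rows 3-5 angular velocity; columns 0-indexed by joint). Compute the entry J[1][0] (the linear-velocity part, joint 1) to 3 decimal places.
axis z_0 = ẑ; lever o_n−o_0 = (-2.1213,-6.3640,2.0000)
cross product → J_v[:, 0] = (6.3640,-2.1213,0.0000)
J_ω[:, 0] = z_0
entry J[1][0] = -2.1213

-2.121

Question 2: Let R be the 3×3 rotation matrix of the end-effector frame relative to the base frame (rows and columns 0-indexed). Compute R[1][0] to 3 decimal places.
-0.707

End-effector x-axis (col 0 of R) = (-0.7071,-0.7071,0.0000)
R[1][0] = -0.7071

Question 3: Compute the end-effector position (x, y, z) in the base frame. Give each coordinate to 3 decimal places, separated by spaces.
after link 1: o_1 = (-2.1213, -2.1213, 2.0000)
after link 2: o_2 = (-2.1213, -6.3640, 2.0000)

-2.121 -6.364 2.000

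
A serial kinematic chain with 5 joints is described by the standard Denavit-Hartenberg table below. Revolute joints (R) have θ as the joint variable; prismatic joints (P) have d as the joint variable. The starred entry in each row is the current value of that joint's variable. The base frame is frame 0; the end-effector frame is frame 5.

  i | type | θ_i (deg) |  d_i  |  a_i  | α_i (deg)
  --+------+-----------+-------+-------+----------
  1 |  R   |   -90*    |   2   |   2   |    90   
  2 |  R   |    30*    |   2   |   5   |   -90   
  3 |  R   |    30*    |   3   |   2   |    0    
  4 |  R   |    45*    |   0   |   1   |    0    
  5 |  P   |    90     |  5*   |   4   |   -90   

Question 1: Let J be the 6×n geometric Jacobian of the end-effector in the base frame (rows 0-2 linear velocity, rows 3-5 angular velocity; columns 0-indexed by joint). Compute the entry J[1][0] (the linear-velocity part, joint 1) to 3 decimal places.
axis z_0 = ẑ; lever o_n−o_0 = (1.0012,-0.7082,10.4918)
cross product → J_v[:, 0] = (0.7082,1.0012,-0.0000)
J_ω[:, 0] = z_0
entry J[1][0] = 1.0012

1.001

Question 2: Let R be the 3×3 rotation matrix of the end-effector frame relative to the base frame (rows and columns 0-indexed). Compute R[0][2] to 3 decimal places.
-0.966

End-effector z-axis (col 2 of R) = (-0.9659,0.2241,-0.1294)
R[0][2] = -0.9659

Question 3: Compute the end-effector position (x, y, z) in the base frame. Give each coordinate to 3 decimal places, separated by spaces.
after link 1: o_1 = (0.0000, -2.0000, 2.0000)
after link 2: o_2 = (-2.0000, -6.3301, 4.5000)
after link 3: o_3 = (-1.0000, -6.3301, 7.9641)
after link 4: o_4 = (-0.0341, -6.5543, 8.0935)
after link 5: o_5 = (1.0012, -0.7082, 10.4918)

1.001 -0.708 10.492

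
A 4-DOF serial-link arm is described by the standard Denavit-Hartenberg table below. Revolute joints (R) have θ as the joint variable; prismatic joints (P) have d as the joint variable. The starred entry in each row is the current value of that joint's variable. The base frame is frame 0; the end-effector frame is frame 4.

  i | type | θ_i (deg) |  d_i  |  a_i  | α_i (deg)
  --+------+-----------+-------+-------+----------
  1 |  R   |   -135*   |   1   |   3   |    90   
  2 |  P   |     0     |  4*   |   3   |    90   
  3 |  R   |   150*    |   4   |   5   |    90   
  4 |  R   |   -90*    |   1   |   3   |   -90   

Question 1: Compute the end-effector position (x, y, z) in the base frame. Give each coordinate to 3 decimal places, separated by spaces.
after link 1: o_1 = (-2.1213, -2.1213, 1.0000)
after link 2: o_2 = (-7.0711, -1.4142, 1.0000)
after link 3: o_3 = (-5.7770, 3.4154, -3.0000)
after link 4: o_4 = (-6.7429, 3.6742, 0.0000)

-6.743 3.674 0.000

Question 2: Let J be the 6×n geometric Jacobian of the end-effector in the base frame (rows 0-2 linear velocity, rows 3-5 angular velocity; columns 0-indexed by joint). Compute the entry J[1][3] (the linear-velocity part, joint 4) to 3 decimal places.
2.898

axis z_3 = (-0.9659,0.2588,0.0000); lever o_n−o_3 = (-0.9659,0.2588,3.0000)
cross product → J_v[:, 3] = (0.7765,2.8978,-0.0000)
J_ω[:, 3] = z_3
entry J[1][3] = 2.8978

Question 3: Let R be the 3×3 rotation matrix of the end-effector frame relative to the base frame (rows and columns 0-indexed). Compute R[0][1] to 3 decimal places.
0.966

End-effector y-axis (col 1 of R) = (0.9659,-0.2588,-0.0000)
R[0][1] = 0.9659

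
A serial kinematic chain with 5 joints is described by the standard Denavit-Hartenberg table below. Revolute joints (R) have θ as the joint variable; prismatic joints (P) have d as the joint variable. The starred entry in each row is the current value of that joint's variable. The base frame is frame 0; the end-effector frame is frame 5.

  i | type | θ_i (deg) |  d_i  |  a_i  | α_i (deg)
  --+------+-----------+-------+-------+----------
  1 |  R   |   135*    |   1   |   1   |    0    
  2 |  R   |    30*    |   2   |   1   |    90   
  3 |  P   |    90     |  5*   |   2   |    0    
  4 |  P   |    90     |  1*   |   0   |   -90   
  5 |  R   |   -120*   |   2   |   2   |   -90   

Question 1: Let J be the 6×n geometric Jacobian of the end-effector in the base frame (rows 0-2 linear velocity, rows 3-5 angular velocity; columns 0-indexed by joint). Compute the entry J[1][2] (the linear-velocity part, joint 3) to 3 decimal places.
prismatic axis z_2 = (0.2588,0.9659,0.0000)
J_v[:, 2] = z_2; J_ω[:, 2] = (0,0,0)
entry J[1][2] = 0.9659

0.966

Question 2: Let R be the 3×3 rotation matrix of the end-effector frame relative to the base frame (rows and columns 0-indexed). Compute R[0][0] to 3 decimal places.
-0.259

End-effector x-axis (col 0 of R) = (-0.2588,0.9659,0.0000)
R[0][0] = -0.2588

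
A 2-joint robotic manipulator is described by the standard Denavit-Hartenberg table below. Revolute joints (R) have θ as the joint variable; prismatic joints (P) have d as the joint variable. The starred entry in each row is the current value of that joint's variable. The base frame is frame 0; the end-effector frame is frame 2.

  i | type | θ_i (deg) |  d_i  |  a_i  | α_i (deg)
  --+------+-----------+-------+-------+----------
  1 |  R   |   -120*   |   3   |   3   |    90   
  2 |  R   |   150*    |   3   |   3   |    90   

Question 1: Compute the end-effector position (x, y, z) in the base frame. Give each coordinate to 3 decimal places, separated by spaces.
-2.799 1.152 4.500

after link 1: o_1 = (-1.5000, -2.5981, 3.0000)
after link 2: o_2 = (-2.7990, 1.1519, 4.5000)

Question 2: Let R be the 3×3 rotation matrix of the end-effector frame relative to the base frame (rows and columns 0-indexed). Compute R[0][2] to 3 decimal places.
End-effector z-axis (col 2 of R) = (-0.2500,-0.4330,0.8660)
R[0][2] = -0.2500

-0.250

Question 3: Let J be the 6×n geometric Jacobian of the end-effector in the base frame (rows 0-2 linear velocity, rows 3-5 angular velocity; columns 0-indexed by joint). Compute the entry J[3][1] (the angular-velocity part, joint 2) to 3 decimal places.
axis z_1 = (-0.8660,0.5000,0.0000); lever o_n−o_1 = (-1.2990,3.7500,1.5000)
cross product → J_v[:, 1] = (0.7500,1.2990,-2.5981)
J_ω[:, 1] = z_1
entry J[3][1] = -0.8660

-0.866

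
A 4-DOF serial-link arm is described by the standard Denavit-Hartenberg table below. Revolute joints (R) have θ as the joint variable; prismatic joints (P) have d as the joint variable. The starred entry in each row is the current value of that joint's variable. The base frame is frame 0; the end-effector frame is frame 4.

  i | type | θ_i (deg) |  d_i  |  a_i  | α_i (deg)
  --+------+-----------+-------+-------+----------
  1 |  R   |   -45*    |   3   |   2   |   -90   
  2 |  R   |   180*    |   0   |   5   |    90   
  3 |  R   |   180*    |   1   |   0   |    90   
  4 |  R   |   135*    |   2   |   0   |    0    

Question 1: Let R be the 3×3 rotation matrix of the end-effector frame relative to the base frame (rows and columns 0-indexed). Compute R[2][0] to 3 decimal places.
End-effector x-axis (col 0 of R) = (-0.5000,0.5000,-0.7071)
R[2][0] = -0.7071

-0.707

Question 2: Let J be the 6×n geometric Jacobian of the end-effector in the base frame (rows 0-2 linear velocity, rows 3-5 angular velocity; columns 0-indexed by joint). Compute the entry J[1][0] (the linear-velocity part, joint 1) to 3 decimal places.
-0.707

axis z_0 = ẑ; lever o_n−o_0 = (-0.7071,3.5355,2.0000)
cross product → J_v[:, 0] = (-3.5355,-0.7071,0.0000)
J_ω[:, 0] = z_0
entry J[1][0] = -0.7071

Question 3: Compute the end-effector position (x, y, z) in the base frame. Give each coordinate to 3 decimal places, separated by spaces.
after link 1: o_1 = (1.4142, -1.4142, 3.0000)
after link 2: o_2 = (-2.1213, 2.1213, 3.0000)
after link 3: o_3 = (-2.1213, 2.1213, 2.0000)
after link 4: o_4 = (-0.7071, 3.5355, 2.0000)

-0.707 3.536 2.000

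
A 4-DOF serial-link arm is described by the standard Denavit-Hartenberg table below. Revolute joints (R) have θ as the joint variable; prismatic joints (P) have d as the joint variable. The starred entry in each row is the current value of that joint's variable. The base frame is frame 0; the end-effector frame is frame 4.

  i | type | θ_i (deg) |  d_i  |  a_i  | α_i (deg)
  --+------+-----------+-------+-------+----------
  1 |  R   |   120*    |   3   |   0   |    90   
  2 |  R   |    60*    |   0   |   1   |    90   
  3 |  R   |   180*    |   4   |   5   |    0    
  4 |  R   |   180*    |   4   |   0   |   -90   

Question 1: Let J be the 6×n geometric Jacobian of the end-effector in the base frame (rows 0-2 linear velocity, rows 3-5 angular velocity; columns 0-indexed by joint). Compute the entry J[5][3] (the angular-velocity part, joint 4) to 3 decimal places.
-0.500

axis z_3 = (-0.4330,0.7500,-0.5000); lever o_n−o_3 = (-1.7321,3.0000,-2.0000)
cross product → J_v[:, 3] = (0.0000,0.0000,0.0000)
J_ω[:, 3] = z_3
entry J[5][3] = -0.5000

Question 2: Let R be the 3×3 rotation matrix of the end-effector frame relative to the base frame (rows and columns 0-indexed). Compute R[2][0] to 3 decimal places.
0.866

End-effector x-axis (col 0 of R) = (-0.2500,0.4330,0.8660)
R[2][0] = 0.8660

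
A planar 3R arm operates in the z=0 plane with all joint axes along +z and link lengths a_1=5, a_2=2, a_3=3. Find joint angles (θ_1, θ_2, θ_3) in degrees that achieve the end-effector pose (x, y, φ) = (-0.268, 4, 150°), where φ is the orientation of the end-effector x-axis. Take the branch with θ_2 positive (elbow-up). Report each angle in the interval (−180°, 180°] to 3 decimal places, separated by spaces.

wrist centre = target − a_3·(cos φ, sin φ) = (2.3301, 2.5000)
cos θ_2 = (11.6793−5²−2²)/(2·5·2) = -0.8660; θ_2 = 150.0014° (elbow-up)
β = atan2(2.5000,2.3301) = 47.0149°; ψ = atan2(1.0000,3.2679) = 17.0137°
θ_1 = β − ψ = 30.0012°
θ_3 = φ − θ_1 − θ_2 = -30.0025° (wrapped to (-180°,180°])

30.001 150.001 -30.003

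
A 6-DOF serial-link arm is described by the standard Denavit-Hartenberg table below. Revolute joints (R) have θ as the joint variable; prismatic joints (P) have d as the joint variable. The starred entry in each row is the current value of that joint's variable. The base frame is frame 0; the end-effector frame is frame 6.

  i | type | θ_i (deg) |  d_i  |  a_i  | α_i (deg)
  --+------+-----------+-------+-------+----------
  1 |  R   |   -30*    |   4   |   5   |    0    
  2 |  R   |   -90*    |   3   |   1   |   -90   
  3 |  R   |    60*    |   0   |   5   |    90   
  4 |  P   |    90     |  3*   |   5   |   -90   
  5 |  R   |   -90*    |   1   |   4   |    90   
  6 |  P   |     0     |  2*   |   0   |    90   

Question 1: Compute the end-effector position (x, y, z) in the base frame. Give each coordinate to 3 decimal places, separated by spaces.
after link 1: o_1 = (4.3301, -2.5000, 4.0000)
after link 2: o_2 = (3.8301, -3.3660, 7.0000)
after link 3: o_3 = (2.5801, -5.5311, 2.6699)
after link 4: o_4 = (5.6112, -10.2811, 4.1699)
after link 5: o_5 = (4.1292, -12.8481, 7.0359)
after link 6: o_6 = (2.3971, -11.8481, 7.0359)

2.397 -11.848 7.036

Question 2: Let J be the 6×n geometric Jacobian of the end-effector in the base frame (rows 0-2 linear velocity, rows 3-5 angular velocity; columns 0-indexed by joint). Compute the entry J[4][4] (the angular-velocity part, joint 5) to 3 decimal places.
axis z_4 = (0.2500,0.4330,0.8660); lever o_n−o_4 = (-3.2141,-1.5670,2.8660)
cross product → J_v[:, 4] = (2.5981,-3.5000,1.0000)
J_ω[:, 4] = z_4
entry J[4][4] = 0.4330

0.433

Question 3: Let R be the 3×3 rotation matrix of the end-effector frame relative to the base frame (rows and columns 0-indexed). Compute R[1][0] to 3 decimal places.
End-effector x-axis (col 0 of R) = (-0.4330,-0.7500,0.5000)
R[1][0] = -0.7500

-0.750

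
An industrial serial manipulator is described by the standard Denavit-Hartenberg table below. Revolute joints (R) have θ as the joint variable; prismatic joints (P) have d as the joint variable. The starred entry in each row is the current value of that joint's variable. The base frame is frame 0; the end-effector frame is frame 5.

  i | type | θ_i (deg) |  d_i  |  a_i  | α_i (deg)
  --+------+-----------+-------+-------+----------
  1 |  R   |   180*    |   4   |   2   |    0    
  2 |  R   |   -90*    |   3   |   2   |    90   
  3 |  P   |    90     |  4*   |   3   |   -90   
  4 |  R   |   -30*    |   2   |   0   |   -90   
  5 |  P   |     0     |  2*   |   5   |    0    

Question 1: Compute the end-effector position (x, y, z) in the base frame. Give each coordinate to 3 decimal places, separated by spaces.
after link 1: o_1 = (-2.0000, 0.0000, 4.0000)
after link 2: o_2 = (-2.0000, 2.0000, 7.0000)
after link 3: o_3 = (2.0000, 2.0000, 10.0000)
after link 4: o_4 = (2.0000, 0.0000, 10.0000)
after link 5: o_5 = (2.7679, 0.0000, 15.3301)

2.768 0.000 15.330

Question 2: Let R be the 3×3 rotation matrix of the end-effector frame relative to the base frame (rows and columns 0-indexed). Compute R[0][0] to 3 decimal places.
End-effector x-axis (col 0 of R) = (0.5000,0.0000,0.8660)
R[0][0] = 0.5000

0.500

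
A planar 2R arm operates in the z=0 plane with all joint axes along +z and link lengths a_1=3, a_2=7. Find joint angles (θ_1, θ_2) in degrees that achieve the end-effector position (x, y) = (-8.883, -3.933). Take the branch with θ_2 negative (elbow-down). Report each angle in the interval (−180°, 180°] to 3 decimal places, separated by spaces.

-135.007 -29.992

cos θ_2 = (94.3762−3²−7²)/(2·3·7) = 0.8661; θ_2 = -29.9915° (elbow-down)
β = atan2(-3.9330,-8.8830) = -156.1184°; ψ = atan2(-3.4991,9.0627) = -21.1115°
θ_1 = β − ψ = -135.0068°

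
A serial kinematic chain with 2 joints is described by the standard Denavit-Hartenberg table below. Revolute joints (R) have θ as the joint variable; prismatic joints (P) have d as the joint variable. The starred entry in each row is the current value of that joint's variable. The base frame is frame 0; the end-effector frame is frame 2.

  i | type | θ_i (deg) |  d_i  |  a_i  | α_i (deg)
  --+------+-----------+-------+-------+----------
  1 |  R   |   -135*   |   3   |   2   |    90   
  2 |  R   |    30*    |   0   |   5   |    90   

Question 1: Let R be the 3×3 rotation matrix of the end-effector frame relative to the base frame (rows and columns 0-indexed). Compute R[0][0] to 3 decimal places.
-0.612

End-effector x-axis (col 0 of R) = (-0.6124,-0.6124,0.5000)
R[0][0] = -0.6124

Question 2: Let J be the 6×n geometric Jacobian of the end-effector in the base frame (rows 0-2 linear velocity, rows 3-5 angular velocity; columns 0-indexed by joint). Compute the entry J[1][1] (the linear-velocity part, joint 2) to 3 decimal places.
axis z_1 = (-0.7071,0.7071,0.0000); lever o_n−o_1 = (-3.0619,-3.0619,2.5000)
cross product → J_v[:, 1] = (1.7678,1.7678,4.3301)
J_ω[:, 1] = z_1
entry J[1][1] = 1.7678

1.768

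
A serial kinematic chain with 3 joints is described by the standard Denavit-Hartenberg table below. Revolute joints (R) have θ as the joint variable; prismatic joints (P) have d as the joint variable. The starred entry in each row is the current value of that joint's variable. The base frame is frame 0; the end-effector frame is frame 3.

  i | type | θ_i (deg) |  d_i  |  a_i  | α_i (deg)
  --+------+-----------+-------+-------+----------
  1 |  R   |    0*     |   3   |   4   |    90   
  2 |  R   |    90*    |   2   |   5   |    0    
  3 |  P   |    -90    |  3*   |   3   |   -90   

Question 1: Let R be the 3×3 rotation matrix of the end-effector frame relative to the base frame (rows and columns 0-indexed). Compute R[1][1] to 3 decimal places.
1.000

End-effector y-axis (col 1 of R) = (0.0000,1.0000,0.0000)
R[1][1] = 1.0000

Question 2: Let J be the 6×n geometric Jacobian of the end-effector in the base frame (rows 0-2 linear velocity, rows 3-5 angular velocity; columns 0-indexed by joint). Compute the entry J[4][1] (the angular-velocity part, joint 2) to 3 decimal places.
-1.000

axis z_1 = (0.0000,-1.0000,0.0000); lever o_n−o_1 = (3.0000,-5.0000,5.0000)
cross product → J_v[:, 1] = (-5.0000,0.0000,3.0000)
J_ω[:, 1] = z_1
entry J[4][1] = -1.0000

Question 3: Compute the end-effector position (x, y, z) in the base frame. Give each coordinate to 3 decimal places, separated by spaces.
7.000 -5.000 8.000

after link 1: o_1 = (4.0000, 0.0000, 3.0000)
after link 2: o_2 = (4.0000, -2.0000, 8.0000)
after link 3: o_3 = (7.0000, -5.0000, 8.0000)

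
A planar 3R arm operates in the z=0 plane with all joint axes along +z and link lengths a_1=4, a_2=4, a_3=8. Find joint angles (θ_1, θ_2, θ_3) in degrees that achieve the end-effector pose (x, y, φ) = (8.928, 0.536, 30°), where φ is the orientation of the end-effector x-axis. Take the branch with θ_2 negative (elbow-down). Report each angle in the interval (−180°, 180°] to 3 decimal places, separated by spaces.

-0.000 -120.003 150.003

wrist centre = target − a_3·(cos φ, sin φ) = (1.9998, -3.4640)
cos θ_2 = (15.9985−4²−4²)/(2·4·4) = -0.5000; θ_2 = -120.0031° (elbow-down)
β = atan2(-3.4640,1.9998) = -60.0018°; ψ = atan2(-3.4640,1.9998) = -60.0016°
θ_1 = β − ψ = -0.0002°
θ_3 = φ − θ_1 − θ_2 = 150.0034° (wrapped to (-180°,180°])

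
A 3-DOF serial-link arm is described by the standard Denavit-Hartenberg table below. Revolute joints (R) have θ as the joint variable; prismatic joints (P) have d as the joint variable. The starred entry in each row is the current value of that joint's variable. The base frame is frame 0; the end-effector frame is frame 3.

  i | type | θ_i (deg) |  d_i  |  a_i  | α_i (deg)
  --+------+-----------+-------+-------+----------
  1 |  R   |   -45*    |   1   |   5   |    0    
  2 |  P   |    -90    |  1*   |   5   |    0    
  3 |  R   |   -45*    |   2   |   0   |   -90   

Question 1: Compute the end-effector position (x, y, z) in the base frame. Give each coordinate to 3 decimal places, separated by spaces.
0.000 -7.071 4.000

after link 1: o_1 = (3.5355, -3.5355, 1.0000)
after link 2: o_2 = (0.0000, -7.0711, 2.0000)
after link 3: o_3 = (0.0000, -7.0711, 4.0000)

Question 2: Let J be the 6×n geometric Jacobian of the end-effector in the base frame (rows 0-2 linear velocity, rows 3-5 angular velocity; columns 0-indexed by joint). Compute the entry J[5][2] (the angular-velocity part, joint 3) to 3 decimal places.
axis z_2 = (0.0000,0.0000,1.0000); lever o_n−o_2 = (0.0000,0.0000,2.0000)
cross product → J_v[:, 2] = (0.0000,0.0000,0.0000)
J_ω[:, 2] = z_2
entry J[5][2] = 1.0000

1.000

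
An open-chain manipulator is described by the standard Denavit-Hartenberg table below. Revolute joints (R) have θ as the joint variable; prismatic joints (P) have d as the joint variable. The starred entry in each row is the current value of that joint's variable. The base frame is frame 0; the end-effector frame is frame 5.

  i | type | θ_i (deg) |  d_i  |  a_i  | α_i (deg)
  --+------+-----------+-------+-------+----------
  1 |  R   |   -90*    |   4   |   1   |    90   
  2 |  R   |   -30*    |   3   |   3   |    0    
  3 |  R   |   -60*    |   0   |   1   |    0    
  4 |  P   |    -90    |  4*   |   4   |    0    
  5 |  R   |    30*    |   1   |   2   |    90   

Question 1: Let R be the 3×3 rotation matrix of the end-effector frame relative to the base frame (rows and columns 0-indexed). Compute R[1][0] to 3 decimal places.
End-effector x-axis (col 0 of R) = (-0.0000,0.8660,-0.5000)
R[1][0] = 0.8660

0.866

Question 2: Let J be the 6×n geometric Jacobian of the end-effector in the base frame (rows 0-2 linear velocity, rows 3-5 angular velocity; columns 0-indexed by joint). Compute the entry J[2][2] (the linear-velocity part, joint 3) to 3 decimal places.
-5.732

axis z_2 = (-1.0000,-0.0000,0.0000); lever o_n−o_2 = (-5.0000,5.7321,-2.0000)
cross product → J_v[:, 2] = (-0.0000,-2.0000,-5.7321)
J_ω[:, 2] = z_2
entry J[2][2] = -5.7321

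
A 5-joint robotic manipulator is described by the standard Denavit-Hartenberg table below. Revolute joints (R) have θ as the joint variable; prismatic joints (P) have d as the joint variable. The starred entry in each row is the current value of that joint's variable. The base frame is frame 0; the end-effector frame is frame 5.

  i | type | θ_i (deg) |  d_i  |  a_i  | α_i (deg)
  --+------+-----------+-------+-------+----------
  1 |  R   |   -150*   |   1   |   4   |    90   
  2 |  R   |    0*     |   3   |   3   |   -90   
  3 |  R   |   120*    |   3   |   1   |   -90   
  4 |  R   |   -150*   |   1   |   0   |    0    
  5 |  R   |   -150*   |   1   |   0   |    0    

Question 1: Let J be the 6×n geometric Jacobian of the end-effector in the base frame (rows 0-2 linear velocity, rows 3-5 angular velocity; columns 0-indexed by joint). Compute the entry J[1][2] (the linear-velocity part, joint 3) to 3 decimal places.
axis z_2 = (0.0000,0.0000,1.0000); lever o_n−o_2 = (1.8660,1.2321,3.0000)
cross product → J_v[:, 2] = (-1.2321,1.8660,0.0000)
J_ω[:, 2] = z_2
entry J[1][2] = 1.8660

1.866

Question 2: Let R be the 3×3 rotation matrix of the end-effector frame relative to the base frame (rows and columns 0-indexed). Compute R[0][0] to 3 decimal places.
0.433

End-effector x-axis (col 0 of R) = (0.4330,-0.2500,-0.8660)
R[0][0] = 0.4330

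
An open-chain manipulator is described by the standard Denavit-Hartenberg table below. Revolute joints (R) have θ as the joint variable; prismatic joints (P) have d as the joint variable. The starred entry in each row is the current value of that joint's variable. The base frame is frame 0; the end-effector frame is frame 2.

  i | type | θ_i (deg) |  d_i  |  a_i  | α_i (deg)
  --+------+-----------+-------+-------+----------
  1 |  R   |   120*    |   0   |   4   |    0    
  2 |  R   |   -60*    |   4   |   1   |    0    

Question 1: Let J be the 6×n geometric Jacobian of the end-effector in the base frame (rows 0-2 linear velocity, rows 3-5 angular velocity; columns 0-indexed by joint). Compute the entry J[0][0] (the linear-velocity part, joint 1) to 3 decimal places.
axis z_0 = ẑ; lever o_n−o_0 = (-1.5000,4.3301,4.0000)
cross product → J_v[:, 0] = (-4.3301,-1.5000,0.0000)
J_ω[:, 0] = z_0
entry J[0][0] = -4.3301

-4.330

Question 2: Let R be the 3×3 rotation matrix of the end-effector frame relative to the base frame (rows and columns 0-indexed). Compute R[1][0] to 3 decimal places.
End-effector x-axis (col 0 of R) = (0.5000,0.8660,0.0000)
R[1][0] = 0.8660

0.866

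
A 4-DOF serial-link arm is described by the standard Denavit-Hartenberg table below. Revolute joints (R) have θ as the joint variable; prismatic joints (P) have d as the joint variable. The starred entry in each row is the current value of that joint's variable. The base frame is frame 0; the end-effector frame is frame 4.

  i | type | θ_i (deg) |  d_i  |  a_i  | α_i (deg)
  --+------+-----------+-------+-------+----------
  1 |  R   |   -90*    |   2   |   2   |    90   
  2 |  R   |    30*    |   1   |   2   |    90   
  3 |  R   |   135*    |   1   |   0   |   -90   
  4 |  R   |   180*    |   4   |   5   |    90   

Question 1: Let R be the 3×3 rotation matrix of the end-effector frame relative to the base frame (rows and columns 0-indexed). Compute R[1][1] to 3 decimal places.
0.612

End-effector y-axis (col 1 of R) = (0.7071,0.6124,-0.3536)
R[1][1] = 0.6124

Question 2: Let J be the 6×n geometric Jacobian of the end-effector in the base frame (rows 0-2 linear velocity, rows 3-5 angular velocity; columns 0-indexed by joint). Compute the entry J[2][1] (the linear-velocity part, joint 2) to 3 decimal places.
axis z_1 = (-1.0000,-0.0000,0.0000); lever o_n−o_1 = (5.3640,-2.8444,0.4875)
cross product → J_v[:, 1] = (0.0000,0.4875,2.8444)
J_ω[:, 1] = z_1
entry J[2][1] = 2.8444

2.844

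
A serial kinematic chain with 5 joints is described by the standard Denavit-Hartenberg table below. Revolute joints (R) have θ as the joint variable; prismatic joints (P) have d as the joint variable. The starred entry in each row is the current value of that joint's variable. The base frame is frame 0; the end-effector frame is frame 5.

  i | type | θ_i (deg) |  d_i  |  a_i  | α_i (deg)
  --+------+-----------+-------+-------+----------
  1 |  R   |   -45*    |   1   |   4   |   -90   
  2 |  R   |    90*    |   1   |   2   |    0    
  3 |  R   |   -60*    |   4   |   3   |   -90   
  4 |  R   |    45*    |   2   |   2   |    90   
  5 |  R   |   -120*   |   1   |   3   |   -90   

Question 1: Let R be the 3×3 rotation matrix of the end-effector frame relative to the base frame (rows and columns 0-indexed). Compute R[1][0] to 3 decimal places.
0.160

End-effector x-axis (col 0 of R) = (0.3397,0.1603,0.9268)
R[1][0] = 0.1603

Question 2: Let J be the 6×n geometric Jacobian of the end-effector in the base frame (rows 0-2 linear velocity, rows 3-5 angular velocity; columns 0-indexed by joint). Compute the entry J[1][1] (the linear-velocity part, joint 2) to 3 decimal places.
2.484

axis z_1 = (0.7071,0.7071,0.0000); lever o_n−o_1 = (6.4836,1.0874,-3.5124)
cross product → J_v[:, 1] = (-2.4836,2.4836,-3.8157)
J_ω[:, 1] = z_1
entry J[1][1] = 2.4836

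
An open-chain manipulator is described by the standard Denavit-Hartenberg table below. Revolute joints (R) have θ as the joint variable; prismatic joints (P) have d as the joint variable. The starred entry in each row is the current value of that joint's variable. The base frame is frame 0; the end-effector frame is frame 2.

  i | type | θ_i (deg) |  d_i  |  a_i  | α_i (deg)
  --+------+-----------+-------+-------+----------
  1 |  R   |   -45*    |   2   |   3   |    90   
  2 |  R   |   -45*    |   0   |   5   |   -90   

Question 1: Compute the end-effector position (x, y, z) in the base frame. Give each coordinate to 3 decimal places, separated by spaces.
4.621 -4.621 -1.536

after link 1: o_1 = (2.1213, -2.1213, 2.0000)
after link 2: o_2 = (4.6213, -4.6213, -1.5355)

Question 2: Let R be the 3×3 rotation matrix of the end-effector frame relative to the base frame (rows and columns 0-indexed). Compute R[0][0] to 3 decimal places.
End-effector x-axis (col 0 of R) = (0.5000,-0.5000,-0.7071)
R[0][0] = 0.5000

0.500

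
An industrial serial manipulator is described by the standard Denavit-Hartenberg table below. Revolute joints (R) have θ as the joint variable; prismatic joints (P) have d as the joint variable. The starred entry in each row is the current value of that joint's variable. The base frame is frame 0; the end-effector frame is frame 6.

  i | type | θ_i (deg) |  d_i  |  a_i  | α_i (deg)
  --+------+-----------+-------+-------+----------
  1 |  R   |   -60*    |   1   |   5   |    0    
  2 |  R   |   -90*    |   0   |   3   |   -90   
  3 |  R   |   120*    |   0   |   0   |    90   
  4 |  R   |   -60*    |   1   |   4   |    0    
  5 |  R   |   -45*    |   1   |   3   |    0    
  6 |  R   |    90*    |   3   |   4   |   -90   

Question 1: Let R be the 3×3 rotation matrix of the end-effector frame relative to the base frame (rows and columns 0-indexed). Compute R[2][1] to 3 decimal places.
End-effector y-axis (col 1 of R) = (0.7500,0.4330,0.5000)
R[2][1] = 0.5000

0.500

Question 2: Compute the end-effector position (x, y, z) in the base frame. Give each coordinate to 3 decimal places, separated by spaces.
after link 1: o_1 = (2.5000, -4.3301, 1.0000)
after link 2: o_2 = (-0.0981, -5.8301, 1.0000)
after link 3: o_3 = (-0.0981, -5.8301, 1.0000)
after link 4: o_4 = (-1.7141, -2.7631, -1.2321)
after link 5: o_5 = (-4.2492, -0.8807, -1.0596)
after link 6: o_6 = (-5.3438, -0.3173, -5.9057)

-5.344 -0.317 -5.906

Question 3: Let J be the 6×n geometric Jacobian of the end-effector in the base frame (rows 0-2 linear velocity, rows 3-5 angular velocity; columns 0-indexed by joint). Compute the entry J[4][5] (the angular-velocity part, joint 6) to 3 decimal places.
axis z_5 = (-0.7500,-0.4330,-0.5000); lever o_n−o_5 = (-1.0946,0.5635,-4.8461)
cross product → J_v[:, 5] = (2.3801,-3.0872,-0.8966)
J_ω[:, 5] = z_5
entry J[4][5] = -0.4330

-0.433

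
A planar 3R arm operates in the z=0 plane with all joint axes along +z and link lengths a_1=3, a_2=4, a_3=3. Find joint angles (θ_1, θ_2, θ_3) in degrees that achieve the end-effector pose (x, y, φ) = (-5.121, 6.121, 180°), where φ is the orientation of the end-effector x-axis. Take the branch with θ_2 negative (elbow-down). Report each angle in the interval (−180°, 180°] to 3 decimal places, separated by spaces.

wrist centre = target − a_3·(cos φ, sin φ) = (-2.1210, 6.1210)
cos θ_2 = (41.9653−3²−4²)/(2·3·4) = 0.7069; θ_2 = -45.0178° (elbow-down)
β = atan2(6.1210,-2.1210) = 109.1118°; ψ = atan2(-2.8293,5.8275) = -25.8968°
θ_1 = β − ψ = 135.0087°
θ_3 = φ − θ_1 − θ_2 = 90.0092° (wrapped to (-180°,180°])

135.009 -45.018 90.009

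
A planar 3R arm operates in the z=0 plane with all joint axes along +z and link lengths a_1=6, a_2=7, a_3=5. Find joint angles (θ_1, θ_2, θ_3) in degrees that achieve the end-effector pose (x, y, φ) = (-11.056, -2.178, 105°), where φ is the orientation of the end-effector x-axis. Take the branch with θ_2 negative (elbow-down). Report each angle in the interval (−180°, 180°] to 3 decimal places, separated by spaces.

wrist centre = target − a_3·(cos φ, sin φ) = (-9.7619, -7.0076)
cos θ_2 = (144.4017−6²−7²)/(2·6·7) = 0.7072; θ_2 = -44.9955° (elbow-down)
β = atan2(-7.0076,-9.7619) = -144.3271°; ψ = atan2(-4.9494,10.9501) = -24.3225°
θ_1 = β − ψ = -120.0046°
θ_3 = φ − θ_1 − θ_2 = -89.9999° (wrapped to (-180°,180°])

-120.005 -44.995 -90.000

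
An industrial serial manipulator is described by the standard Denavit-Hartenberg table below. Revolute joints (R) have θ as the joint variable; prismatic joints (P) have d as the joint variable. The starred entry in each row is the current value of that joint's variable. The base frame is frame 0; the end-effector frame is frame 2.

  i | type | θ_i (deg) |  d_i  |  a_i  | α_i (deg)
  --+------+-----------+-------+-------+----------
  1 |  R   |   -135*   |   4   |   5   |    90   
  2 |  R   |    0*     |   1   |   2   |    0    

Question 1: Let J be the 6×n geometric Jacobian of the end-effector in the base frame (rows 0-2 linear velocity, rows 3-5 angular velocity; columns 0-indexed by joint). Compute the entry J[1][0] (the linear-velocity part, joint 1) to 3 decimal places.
-5.657

axis z_0 = ẑ; lever o_n−o_0 = (-5.6569,-4.2426,4.0000)
cross product → J_v[:, 0] = (4.2426,-5.6569,0.0000)
J_ω[:, 0] = z_0
entry J[1][0] = -5.6569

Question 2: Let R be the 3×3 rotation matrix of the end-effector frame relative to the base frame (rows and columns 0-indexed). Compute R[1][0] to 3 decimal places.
-0.707

End-effector x-axis (col 0 of R) = (-0.7071,-0.7071,0.0000)
R[1][0] = -0.7071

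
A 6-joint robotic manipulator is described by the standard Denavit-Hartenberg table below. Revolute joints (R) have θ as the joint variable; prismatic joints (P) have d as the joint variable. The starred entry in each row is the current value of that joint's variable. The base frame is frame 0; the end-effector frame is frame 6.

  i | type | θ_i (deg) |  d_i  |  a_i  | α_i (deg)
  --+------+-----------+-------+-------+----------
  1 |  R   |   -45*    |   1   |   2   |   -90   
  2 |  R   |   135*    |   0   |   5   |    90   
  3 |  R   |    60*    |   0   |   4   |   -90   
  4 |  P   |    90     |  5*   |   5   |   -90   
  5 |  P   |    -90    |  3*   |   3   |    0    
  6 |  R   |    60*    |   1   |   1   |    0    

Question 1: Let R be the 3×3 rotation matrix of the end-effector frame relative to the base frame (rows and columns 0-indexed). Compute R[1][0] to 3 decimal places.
End-effector x-axis (col 0 of R) = (-0.0397,0.3933,0.9186)
R[1][0] = 0.3933

0.393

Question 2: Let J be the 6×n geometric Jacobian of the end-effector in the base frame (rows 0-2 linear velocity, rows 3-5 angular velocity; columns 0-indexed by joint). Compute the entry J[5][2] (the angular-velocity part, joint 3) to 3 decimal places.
-0.707

axis z_2 = (0.5000,-0.5000,-0.7071); lever o_n−o_2 = (3.7528,2.2576,9.3531)
cross product → J_v[:, 2] = (-3.0802,-7.3302,3.0052)
J_ω[:, 2] = z_2
entry J[5][2] = -0.7071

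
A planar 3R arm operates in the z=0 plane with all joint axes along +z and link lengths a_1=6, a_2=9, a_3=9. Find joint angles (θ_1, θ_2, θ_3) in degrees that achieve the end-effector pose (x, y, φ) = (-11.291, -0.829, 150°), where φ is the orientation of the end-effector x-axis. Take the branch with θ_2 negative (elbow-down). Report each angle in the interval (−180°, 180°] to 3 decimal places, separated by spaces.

-29.993 -135.005 -45.002

wrist centre = target − a_3·(cos φ, sin φ) = (-3.4968, -5.3290)
cos θ_2 = (40.6257−6²−9²)/(2·6·9) = -0.7072; θ_2 = -135.0051° (elbow-down)
β = atan2(-5.3290,-3.4968) = -123.2720°; ψ = atan2(-6.3634,-0.3645) = -93.2786°
θ_1 = β − ψ = -29.9934°
θ_3 = φ − θ_1 − θ_2 = -45.0015° (wrapped to (-180°,180°])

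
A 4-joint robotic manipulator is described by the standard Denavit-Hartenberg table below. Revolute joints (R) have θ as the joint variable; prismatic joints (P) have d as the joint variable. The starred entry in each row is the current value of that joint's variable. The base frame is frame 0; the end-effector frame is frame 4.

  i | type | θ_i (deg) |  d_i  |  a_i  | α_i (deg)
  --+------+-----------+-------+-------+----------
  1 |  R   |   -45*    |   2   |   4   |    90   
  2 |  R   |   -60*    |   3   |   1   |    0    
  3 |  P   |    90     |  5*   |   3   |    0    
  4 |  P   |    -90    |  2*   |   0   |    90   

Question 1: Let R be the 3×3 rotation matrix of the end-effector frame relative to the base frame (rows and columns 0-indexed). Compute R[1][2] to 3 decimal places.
0.612

End-effector z-axis (col 2 of R) = (-0.6124,0.6124,-0.5000)
R[1][2] = 0.6124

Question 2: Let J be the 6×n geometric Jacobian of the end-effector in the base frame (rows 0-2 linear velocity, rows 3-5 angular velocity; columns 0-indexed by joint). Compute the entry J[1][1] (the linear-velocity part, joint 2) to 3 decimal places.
0.448

axis z_1 = (-0.7071,-0.7071,0.0000); lever o_n−o_1 = (-4.8804,-9.2617,0.6340)
cross product → J_v[:, 1] = (-0.4483,0.4483,3.0981)
J_ω[:, 1] = z_1
entry J[1][1] = 0.4483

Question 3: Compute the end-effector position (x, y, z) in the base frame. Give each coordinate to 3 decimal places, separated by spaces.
after link 1: o_1 = (2.8284, -2.8284, 2.0000)
after link 2: o_2 = (1.0607, -5.3033, 1.1340)
after link 3: o_3 = (-0.6378, -10.6760, 2.6340)
after link 4: o_4 = (-2.0520, -12.0902, 2.6340)

-2.052 -12.090 2.634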